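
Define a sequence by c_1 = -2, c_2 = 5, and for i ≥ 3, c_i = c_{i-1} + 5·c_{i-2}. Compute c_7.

70

Iterate the recurrence:
c_3 = -5  c_4 = 20  c_5 = -5  c_6 = 95  c_7 = 70.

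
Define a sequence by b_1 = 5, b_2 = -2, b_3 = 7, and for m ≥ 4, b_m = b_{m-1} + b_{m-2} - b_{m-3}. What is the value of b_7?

Iterate the recurrence:
b_4 = 0;  b_5 = 9;  b_6 = 2;  b_7 = 11.

11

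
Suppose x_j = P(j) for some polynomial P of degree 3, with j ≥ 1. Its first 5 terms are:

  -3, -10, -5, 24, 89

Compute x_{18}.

1st diffs: -7, 5, 29, 65.
2nd diffs: 12, 24, 36.
3rd diffs: 12, 12 (constant).
Newton forward-difference form: x_j = -3 + (-7)·C(j-1,1) + 12·C(j-1,2) + 12·C(j-1,3).
At j = 18: j-1 = 17, so x_{18} = -3 - 119 + 1632 + 8160 = 9670.

9670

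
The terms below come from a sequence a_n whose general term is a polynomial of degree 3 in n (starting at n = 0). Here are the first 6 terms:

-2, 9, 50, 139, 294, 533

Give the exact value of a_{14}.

1st diffs: 11, 41, 89, 155, 239.
2nd diffs: 30, 48, 66, 84.
3rd diffs: 18, 18, 18 (constant).
Newton forward-difference form: a_n = -2 + 11·C(n,1) + 30·C(n,2) + 18·C(n,3).
At n = 14: n = 14, so a_{14} = -2 + 154 + 2730 + 6552 = 9434.

9434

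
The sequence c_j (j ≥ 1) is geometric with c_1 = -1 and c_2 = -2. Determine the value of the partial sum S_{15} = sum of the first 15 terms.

-32767

Common ratio r = 2.
c_j = (-1)·2^(j-1).
S = (-1)·(2^15 - 1)/(2 - 1) = (-1)·(32768 - 1)/(1) = -32767.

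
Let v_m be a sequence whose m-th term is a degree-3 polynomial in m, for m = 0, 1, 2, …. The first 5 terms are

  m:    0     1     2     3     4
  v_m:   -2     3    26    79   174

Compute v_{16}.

8958

1st diffs: 5, 23, 53, 95.
2nd diffs: 18, 30, 42.
3rd diffs: 12, 12 (constant).
So v_m = 2m^3 + 3m^2 - 2.
Evaluating at m = 16 gives v_{16} = 8958.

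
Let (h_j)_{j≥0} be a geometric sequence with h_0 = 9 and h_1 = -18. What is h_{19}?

Common ratio r = -2.
h_j = 9·(-2)^(j-0).
h_{19} = 9·(-2)^19 = -4718592.

-4718592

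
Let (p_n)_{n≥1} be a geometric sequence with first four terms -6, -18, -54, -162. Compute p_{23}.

Common ratio r = 3.
p_n = (-6)·3^(n-1).
p_{23} = (-6)·3^22 = -188286357654.

-188286357654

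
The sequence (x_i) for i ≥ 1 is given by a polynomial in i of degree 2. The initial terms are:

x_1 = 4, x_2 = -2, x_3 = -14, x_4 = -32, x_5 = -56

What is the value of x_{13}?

1st diffs: -6, -12, -18, -24.
2nd diffs: -6, -6, -6 (constant).
Newton forward-difference form: x_i = 4 + (-6)·C(i-1,1) + (-6)·C(i-1,2).
At i = 13: i-1 = 12, so x_{13} = 4 - 72 - 396 = -464.

-464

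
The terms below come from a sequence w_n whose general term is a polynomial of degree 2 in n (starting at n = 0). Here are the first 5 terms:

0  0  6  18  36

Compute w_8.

168

1st diffs: 0, 6, 12, 18.
2nd diffs: 6, 6, 6 (constant).
So w_n = 3n^2 - 3n.
Evaluating at n = 8 gives w_8 = 168.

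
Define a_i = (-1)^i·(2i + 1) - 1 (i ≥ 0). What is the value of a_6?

(-1)^6 = 1; 2i + 1 at i=6 is 13; so a_6 = 12.

12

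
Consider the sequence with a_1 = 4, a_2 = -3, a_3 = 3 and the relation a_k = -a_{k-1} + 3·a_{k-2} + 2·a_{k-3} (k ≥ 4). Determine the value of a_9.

103

Step forward from the initial values:
a_4 = -4; a_5 = 7; a_6 = -13; a_7 = 26; a_8 = -51; a_9 = 103.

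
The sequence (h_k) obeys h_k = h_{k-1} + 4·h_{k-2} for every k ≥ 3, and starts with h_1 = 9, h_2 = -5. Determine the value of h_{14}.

446675

Compute successive terms:
h_3 = 31  h_4 = 11  h_5 = 135  …  h_{11} = 27295  h_{12} = 67499  h_{13} = 176679  h_{14} = 446675.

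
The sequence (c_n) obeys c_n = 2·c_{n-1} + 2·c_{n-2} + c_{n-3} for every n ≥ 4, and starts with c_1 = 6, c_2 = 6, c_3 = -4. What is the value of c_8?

422

c_4 = 10;  c_5 = 18;  c_6 = 52;  c_7 = 150;  c_8 = 422.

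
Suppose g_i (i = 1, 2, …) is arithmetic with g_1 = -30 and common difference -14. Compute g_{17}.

g_i = -30 + (i - 1)·(-14).
g_{17} = -30 + 16·(-14) = -254.

-254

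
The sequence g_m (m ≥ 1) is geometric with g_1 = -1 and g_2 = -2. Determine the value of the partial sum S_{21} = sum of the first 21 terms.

-2097151

Common ratio r = 2.
g_m = (-1)·2^(m-1).
S = (-1)·(2^21 - 1)/(2 - 1) = (-1)·(2097152 - 1)/(1) = -2097151.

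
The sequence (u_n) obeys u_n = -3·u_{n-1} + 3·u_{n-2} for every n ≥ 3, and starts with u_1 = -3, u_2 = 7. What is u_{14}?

68396967

u_3 = -30, u_4 = 111, u_5 = -423, …, u_{11} = -1255095, u_{12} = 4758426, u_{13} = -18040563, u_{14} = 68396967.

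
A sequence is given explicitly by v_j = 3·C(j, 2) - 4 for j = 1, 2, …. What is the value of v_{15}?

C(15, 2) = 105, so v_{15} = 311.

311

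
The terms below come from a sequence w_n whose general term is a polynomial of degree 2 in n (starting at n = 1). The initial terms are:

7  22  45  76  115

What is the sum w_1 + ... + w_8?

924

1st diffs: 15, 23, 31, 39.
2nd diffs: 8, 8, 8 (constant).
Newton forward-difference form: w_n = 7 + 15·C(n-1,1) + 8·C(n-1,2).
Continuing: 162, 217, 280.
Summing n = 1..8 (8 terms) gives 924.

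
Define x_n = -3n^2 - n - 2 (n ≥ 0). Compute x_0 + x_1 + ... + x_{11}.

-1608

Over n = 0..11: Σn = 66, Σn² = 506.
Total = (-3)·506 + (-1)·66 + (-2)·12 = -1608.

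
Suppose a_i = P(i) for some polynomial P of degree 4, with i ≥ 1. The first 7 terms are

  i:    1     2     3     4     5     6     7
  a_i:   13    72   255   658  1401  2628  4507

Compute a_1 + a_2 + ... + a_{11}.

66616

1st diffs: 59, 183, 403, 743, 1227, 1879.
2nd diffs: 124, 220, 340, 484, 652.
3rd diffs: 96, 120, 144, 168.
4th diffs: 24, 24, 24 (constant).
Newton forward-difference form: a_i = 13 + 59·C(i-1,1) + 124·C(i-1,2) + 96·C(i-1,3) + 24·C(i-1,4).
Continuing: 7230, 11013, 16096, 22743.
Summing i = 1..11 (11 terms) gives 66616.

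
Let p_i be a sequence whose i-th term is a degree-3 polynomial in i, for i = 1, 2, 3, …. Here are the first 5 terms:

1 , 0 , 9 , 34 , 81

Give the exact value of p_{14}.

2484

1st diffs: -1, 9, 25, 47.
2nd diffs: 10, 16, 22.
3rd diffs: 6, 6 (constant).
So p_i = i^3 - i^2 - 5i + 6.
Evaluating at i = 14 gives p_{14} = 2484.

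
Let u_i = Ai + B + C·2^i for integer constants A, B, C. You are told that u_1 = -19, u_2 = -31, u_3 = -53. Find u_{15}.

Write the equations: A + B + 2C = -19; 2A + B + 4C = -31; 3A + B + 8C = -53.
Subtracting the first from the second: A + 2C = -12.
Subtracting the second from the third: A + 4C = -22.
Solving: C = -5, A = -2, then B = -7.
Hence u_{15} = -2·15 + (-7) + (-5)·32768 = -163877.

-163877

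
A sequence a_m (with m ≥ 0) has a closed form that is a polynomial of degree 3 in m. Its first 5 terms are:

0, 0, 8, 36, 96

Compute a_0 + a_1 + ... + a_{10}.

1st diffs: 0, 8, 28, 60.
2nd diffs: 8, 20, 32.
3rd diffs: 12, 12 (constant).
So a_m = 2m^3 - 2m^2.
Continuing: …, 200, 360, 588, 896, …, a_{10} = 1800.
Summing m = 0..10 (11 terms) gives 5280.

5280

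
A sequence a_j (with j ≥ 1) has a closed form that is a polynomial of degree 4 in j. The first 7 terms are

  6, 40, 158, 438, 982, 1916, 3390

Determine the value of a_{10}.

12912

1st diffs: 34, 118, 280, 544, 934, 1474.
2nd diffs: 84, 162, 264, 390, 540.
3rd diffs: 78, 102, 126, 150.
4th diffs: 24, 24, 24 (constant).
Newton forward-difference form: a_j = 6 + 34·C(j-1,1) + 84·C(j-1,2) + 78·C(j-1,3) + 24·C(j-1,4).
At j = 10: j-1 = 9, so a_{10} = 6 + 306 + 3024 + 6552 + 3024 = 12912.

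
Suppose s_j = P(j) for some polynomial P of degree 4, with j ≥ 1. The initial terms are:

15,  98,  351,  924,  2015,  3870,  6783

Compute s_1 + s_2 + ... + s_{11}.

1st diffs: 83, 253, 573, 1091, 1855, 2913.
2nd diffs: 170, 320, 518, 764, 1058.
3rd diffs: 150, 198, 246, 294.
4th diffs: 48, 48, 48 (constant).
So s_j = 2j^4 + 5j^3 + 5j^2 + 3j.
Continuing: 11096, 17199, 25530, 36575.
Summing j = 1..11 (11 terms) gives 104456.

104456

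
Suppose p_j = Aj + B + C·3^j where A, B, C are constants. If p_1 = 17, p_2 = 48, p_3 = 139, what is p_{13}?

At j = 1, 2, 3: A + B + 3C = 17; 2A + B + 9C = 48; 3A + B + 27C = 139.
Subtracting the first from the second: A + 6C = 31.
Subtracting the second from the third: A + 18C = 91.
Solving: C = 5, A = 1, then B = 1.
So p_j = 1·j + 1 + 5·3^j; at j=13 this is 7971629.

7971629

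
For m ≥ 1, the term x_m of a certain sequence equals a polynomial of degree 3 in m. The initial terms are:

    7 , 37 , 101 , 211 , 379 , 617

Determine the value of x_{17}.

1st diffs: 30, 64, 110, 168, 238.
2nd diffs: 34, 46, 58, 70.
3rd diffs: 12, 12, 12 (constant).
So x_m = 2m^3 + 5m^2 + m - 1.
Evaluating at m = 17 gives x_{17} = 11287.

11287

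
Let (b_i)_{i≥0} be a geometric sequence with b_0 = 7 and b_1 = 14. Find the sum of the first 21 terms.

14680057

Common ratio r = 2.
b_i = 7·2^(i-0).
S = 7·(2^21 - 1)/(2 - 1) = 7·(2097152 - 1)/(1) = 14680057.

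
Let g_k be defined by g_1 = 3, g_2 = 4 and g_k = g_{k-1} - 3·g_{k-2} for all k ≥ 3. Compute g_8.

Iterate the recurrence:
g_3 = -5  g_4 = -17  g_5 = -2  g_6 = 49  g_7 = 55  g_8 = -92.

-92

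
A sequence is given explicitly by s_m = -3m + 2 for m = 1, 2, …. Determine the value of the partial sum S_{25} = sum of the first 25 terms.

Over m = 1..25: Σm = 325.
Total = (-3)·325 + (2)·25 = -925.

-925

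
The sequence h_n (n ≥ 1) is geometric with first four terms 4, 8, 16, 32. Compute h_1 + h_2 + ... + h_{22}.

16777212

Common ratio r = 2.
h_n = 4·2^(n-1).
S = 4·(2^22 - 1)/(2 - 1) = 4·(4194304 - 1)/(1) = 16777212.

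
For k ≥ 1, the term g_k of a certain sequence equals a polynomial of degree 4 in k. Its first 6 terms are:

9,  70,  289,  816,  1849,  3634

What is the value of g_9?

1st diffs: 61, 219, 527, 1033, 1785.
2nd diffs: 158, 308, 506, 752.
3rd diffs: 150, 198, 246.
4th diffs: 48, 48 (constant).
Newton forward-difference form: g_k = 9 + 61·C(k-1,1) + 158·C(k-1,2) + 150·C(k-1,3) + 48·C(k-1,4).
At k = 9: k-1 = 8, so g_9 = 9 + 488 + 4424 + 8400 + 3360 = 16681.

16681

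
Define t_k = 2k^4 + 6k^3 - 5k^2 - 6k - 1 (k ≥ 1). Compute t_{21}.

442196

t_{21} = 2·21^4 + 6·21^3 - 5·21^2 - 6·21 - 1 = 442196.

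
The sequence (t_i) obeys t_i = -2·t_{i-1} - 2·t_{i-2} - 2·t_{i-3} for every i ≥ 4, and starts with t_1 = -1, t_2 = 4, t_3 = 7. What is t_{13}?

496

t_4 = -20;  t_5 = 18;  t_6 = -10;  t_7 = 24;  t_8 = -64;  t_9 = 100;  t_{10} = -120;  t_{11} = 168;  t_{12} = -296;  t_{13} = 496.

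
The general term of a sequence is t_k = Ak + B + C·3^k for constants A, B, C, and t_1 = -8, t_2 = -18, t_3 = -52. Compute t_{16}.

At k = 1, 2, 3: A + B + 3C = -8; 2A + B + 9C = -18; 3A + B + 27C = -52.
Subtracting the first from the second: A + 6C = -10.
Subtracting the second from the third: A + 18C = -34.
Solving: C = -2, A = 2, then B = -4.
Therefore t_{16} = 32 + (-4) + (-2)·43046721 = -86093414.

-86093414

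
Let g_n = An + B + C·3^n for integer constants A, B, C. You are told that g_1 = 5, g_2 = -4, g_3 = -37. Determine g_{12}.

-1062838

Plug in n = 1, 2, 3: A + B + 3C = 5; 2A + B + 9C = -4; 3A + B + 27C = -37.
Subtracting the first from the second: A + 6C = -9.
Subtracting the second from the third: A + 18C = -33.
Solving: C = -2, A = 3, then B = 8.
So g_n = 3·n + 8 + (-2)·3^n; at n=12 this is -1062838.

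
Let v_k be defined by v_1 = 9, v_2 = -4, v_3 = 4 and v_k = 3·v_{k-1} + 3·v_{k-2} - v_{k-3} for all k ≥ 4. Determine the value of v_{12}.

v_4 = -9  v_5 = -11  v_6 = -64  v_7 = -216  v_8 = -829  v_9 = -3071  v_{10} = -11484  v_{11} = -42836  v_{12} = -159889.

-159889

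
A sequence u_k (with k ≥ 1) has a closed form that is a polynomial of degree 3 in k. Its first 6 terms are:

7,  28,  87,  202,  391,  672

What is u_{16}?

1st diffs: 21, 59, 115, 189, 281.
2nd diffs: 38, 56, 74, 92.
3rd diffs: 18, 18, 18 (constant).
So u_k = 3k^3 + k^2 - 3k + 6.
Evaluating at k = 16 gives u_{16} = 12502.

12502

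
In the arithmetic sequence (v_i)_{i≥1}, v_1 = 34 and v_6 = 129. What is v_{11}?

Common difference d = (129 - 34) / (6 - 1) = 19.
v_i = 34 + (i - 1)·19.
v_{11} = 34 + 10·19 = 224.

224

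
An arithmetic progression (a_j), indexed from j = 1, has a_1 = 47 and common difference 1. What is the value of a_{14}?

60

a_j = 47 + (j - 1)·1.
a_{14} = 47 + 13·1 = 60.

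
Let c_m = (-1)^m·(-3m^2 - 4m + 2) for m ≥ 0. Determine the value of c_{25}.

1973

(-1)^25 = -1; -3m^2 - 4m + 2 at m=25 is -1973; so c_{25} = 1973.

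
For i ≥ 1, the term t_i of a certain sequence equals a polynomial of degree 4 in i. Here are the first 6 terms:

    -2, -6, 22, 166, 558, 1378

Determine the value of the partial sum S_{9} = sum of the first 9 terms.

1st diffs: -4, 28, 144, 392, 820.
2nd diffs: 32, 116, 248, 428.
3rd diffs: 84, 132, 180.
4th diffs: 48, 48 (constant).
Newton forward-difference form: t_i = -2 + (-4)·C(i-1,1) + 32·C(i-1,2) + 84·C(i-1,3) + 48·C(i-1,4).
Continuing: 2854, 5262, 8926.
Summing i = 1..9 (9 terms) gives 19158.

19158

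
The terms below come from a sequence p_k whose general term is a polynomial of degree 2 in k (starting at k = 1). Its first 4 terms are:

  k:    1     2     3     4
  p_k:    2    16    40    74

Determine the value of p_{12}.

706

1st diffs: 14, 24, 34.
2nd diffs: 10, 10 (constant).
So p_k = 5k^2 - k - 2.
Evaluating at k = 12 gives p_{12} = 706.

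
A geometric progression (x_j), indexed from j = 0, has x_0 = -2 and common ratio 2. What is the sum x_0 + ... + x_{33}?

-34359738366

x_j = (-2)·2^(j-0).
S = (-2)·(2^34 - 1)/(2 - 1) = (-2)·(17179869184 - 1)/(1) = -34359738366.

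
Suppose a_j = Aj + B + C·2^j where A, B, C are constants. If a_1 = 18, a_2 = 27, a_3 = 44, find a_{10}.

4115

The three given values yield: A + B + 2C = 18; 2A + B + 4C = 27; 3A + B + 8C = 44.
Subtracting the first from the second: A + 2C = 9.
Subtracting the second from the third: A + 4C = 17.
Solving: C = 4, A = 1, then B = 9.
So a_j = 1·j + 9 + 4·2^j; at j=10 this is 4115.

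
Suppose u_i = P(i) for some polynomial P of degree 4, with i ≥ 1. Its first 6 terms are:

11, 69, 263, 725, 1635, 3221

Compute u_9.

1st diffs: 58, 194, 462, 910, 1586.
2nd diffs: 136, 268, 448, 676.
3rd diffs: 132, 180, 228.
4th diffs: 48, 48 (constant).
Newton forward-difference form: u_i = 11 + 58·C(i-1,1) + 136·C(i-1,2) + 132·C(i-1,3) + 48·C(i-1,4).
At i = 9: i-1 = 8, so u_9 = 11 + 464 + 3808 + 7392 + 3360 = 15035.

15035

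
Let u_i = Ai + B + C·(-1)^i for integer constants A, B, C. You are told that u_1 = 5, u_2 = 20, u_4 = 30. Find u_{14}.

Plug in i = 1, 2, 4: A + B - C = 5; 2A + B + C = 20; 4A + B + C = 30.
Subtracting the first from the second: A + 2C = 15.
Subtracting the second from the third: 2A = 10.
Solving: C = 5, A = 5, then B = 5.
So u_i = 5·i + 5 + 5·(-1)^i; at i=14 this is 80.

80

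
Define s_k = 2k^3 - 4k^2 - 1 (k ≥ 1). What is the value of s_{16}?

s_{16} = 2·16^3 - 4·16^2 - 1 = 7167.

7167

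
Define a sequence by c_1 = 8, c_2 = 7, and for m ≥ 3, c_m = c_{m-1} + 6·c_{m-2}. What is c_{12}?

c_3 = 55;  c_4 = 97;  c_5 = 427;  c_6 = 1009;  c_7 = 3571;  c_8 = 9625;  c_9 = 31051;  c_{10} = 88801;  c_{11} = 275107;  c_{12} = 807913.
(Characteristic roots are 3 and -2.)

807913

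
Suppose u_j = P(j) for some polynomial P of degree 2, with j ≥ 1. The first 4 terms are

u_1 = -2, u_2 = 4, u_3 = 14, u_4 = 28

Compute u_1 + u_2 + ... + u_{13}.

1586

1st diffs: 6, 10, 14.
2nd diffs: 4, 4 (constant).
Newton forward-difference form: u_j = -2 + 6·C(j-1,1) + 4·C(j-1,2).
Continuing: …, 46, 68, 94, 124, …, u_{13} = 334.
Summing j = 1..13 (13 terms) gives 1586.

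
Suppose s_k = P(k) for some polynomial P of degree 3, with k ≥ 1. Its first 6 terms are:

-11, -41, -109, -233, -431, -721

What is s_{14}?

-8513

1st diffs: -30, -68, -124, -198, -290.
2nd diffs: -38, -56, -74, -92.
3rd diffs: -18, -18, -18 (constant).
Newton forward-difference form: s_k = -11 + (-30)·C(k-1,1) + (-38)·C(k-1,2) + (-18)·C(k-1,3).
At k = 14: k-1 = 13, so s_{14} = -11 - 390 - 2964 - 5148 = -8513.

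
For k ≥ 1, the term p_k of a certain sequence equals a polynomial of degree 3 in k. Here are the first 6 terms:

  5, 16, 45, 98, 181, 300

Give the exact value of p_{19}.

7853

1st diffs: 11, 29, 53, 83, 119.
2nd diffs: 18, 24, 30, 36.
3rd diffs: 6, 6, 6 (constant).
So p_k = k^3 + 3k^2 - 5k + 6.
Evaluating at k = 19 gives p_{19} = 7853.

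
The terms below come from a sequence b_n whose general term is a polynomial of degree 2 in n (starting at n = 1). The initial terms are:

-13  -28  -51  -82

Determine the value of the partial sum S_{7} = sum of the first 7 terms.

-686

1st diffs: -15, -23, -31.
2nd diffs: -8, -8 (constant).
So b_n = -4n^2 - 3n - 6.
Continuing: -121, -168, -223.
Summing n = 1..7 (7 terms) gives -686.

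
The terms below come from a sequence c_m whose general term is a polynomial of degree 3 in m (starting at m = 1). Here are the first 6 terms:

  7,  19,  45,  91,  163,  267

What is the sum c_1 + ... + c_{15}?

15925

1st diffs: 12, 26, 46, 72, 104.
2nd diffs: 14, 20, 26, 32.
3rd diffs: 6, 6, 6 (constant).
Newton forward-difference form: c_m = 7 + 12·C(m-1,1) + 14·C(m-1,2) + 6·C(m-1,3).
Continuing: …, 409, 595, 831, 1123, …, c_{15} = 3633.
Summing m = 1..15 (15 terms) gives 15925.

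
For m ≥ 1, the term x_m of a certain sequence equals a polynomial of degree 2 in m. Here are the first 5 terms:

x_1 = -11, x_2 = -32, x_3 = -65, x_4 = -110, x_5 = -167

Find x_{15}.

1st diffs: -21, -33, -45, -57.
2nd diffs: -12, -12, -12 (constant).
Newton forward-difference form: x_m = -11 + (-21)·C(m-1,1) + (-12)·C(m-1,2).
At m = 15: m-1 = 14, so x_{15} = -11 - 294 - 1092 = -1397.

-1397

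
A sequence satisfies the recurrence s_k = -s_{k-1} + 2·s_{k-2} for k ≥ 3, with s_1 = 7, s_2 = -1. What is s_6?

s_3 = 15; s_4 = -17; s_5 = 47; s_6 = -81.
(Characteristic roots are 1 and -2.)

-81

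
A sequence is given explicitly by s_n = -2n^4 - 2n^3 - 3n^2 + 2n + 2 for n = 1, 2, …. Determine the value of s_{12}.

s_{12} = -2·12^4 - 2·12^3 - 3·12^2 + 2·12 + 2 = -45334.

-45334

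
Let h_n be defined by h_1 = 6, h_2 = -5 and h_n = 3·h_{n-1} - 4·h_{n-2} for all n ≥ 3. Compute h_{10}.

1807

Iterate the recurrence:
h_3 = -39, h_4 = -97, h_5 = -135, h_6 = -17, h_7 = 489, h_8 = 1535, h_9 = 2649, h_{10} = 1807.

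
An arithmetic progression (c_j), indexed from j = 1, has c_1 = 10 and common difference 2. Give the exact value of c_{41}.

90

c_j = 10 + (j - 1)·2.
c_{41} = 10 + 40·2 = 90.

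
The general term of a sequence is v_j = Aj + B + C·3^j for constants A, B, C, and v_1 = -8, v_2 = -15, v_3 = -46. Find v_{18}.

Plug in j = 1, 2, 3: A + B + 3C = -8; 2A + B + 9C = -15; 3A + B + 27C = -46.
Subtracting the first from the second: A + 6C = -7.
Subtracting the second from the third: A + 18C = -31.
Solving: C = -2, A = 5, then B = -7.
So v_j = 5·j + (-7) + (-2)·3^j; at j=18 this is -774840895.

-774840895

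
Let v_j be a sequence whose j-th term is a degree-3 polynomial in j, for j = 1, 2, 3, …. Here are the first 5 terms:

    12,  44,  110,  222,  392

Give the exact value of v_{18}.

1st diffs: 32, 66, 112, 170.
2nd diffs: 34, 46, 58.
3rd diffs: 12, 12 (constant).
Newton forward-difference form: v_j = 12 + 32·C(j-1,1) + 34·C(j-1,2) + 12·C(j-1,3).
At j = 18: j-1 = 17, so v_{18} = 12 + 544 + 4624 + 8160 = 13340.

13340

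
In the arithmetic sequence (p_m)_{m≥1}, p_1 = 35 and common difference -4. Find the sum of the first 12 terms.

156

p_m = 35 + (m - 1)·(-4).
p_{12} = -9; S = 12·(35 + (-9))/2 = 156.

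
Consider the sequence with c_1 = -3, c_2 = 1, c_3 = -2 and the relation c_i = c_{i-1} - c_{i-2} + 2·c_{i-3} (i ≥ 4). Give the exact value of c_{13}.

Step forward from the initial values:
c_4 = -9;  c_5 = -5;  c_6 = 0;  c_7 = -13;  c_8 = -23;  c_9 = -10;  c_{10} = -13;  c_{11} = -49;  c_{12} = -56;  c_{13} = -33.

-33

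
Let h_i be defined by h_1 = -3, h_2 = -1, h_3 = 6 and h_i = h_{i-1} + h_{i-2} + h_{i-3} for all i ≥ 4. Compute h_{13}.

Applying the relation repeatedly:
h_4 = 2, h_5 = 7, h_6 = 15, h_7 = 24, h_8 = 46, h_9 = 85, h_{10} = 155, h_{11} = 286, h_{12} = 526, h_{13} = 967.

967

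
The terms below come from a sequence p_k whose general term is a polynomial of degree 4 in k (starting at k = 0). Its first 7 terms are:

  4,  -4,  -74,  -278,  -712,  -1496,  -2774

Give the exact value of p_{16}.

1st diffs: -8, -70, -204, -434, -784, -1278.
2nd diffs: -62, -134, -230, -350, -494.
3rd diffs: -72, -96, -120, -144.
4th diffs: -24, -24, -24 (constant).
So p_k = -k^4 - 6k^3 - 6k^2 + 5k + 4.
Evaluating at k = 16 gives p_{16} = -91564.

-91564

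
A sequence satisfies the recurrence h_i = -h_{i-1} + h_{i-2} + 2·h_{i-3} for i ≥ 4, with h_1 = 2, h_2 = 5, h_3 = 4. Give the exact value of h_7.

Applying the relation repeatedly:
h_4 = 5  h_5 = 9  h_6 = 4  h_7 = 15.

15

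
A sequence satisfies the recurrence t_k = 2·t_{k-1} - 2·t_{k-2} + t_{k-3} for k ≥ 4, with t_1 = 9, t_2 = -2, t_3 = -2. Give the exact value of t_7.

9

Iterate the recurrence:
t_4 = 9  t_5 = 20  t_6 = 20  t_7 = 9.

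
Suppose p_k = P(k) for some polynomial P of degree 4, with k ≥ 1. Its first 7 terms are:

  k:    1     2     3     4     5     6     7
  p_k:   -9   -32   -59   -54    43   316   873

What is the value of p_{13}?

1st diffs: -23, -27, 5, 97, 273, 557.
2nd diffs: -4, 32, 92, 176, 284.
3rd diffs: 36, 60, 84, 108.
4th diffs: 24, 24, 24 (constant).
So p_k = k^4 - 4k^3 - 3k^2 - k - 2.
Evaluating at k = 13 gives p_{13} = 19251.

19251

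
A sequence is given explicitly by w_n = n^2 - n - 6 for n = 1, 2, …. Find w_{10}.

w_{10} = 1·10^2 - 1·10 - 6 = 84.

84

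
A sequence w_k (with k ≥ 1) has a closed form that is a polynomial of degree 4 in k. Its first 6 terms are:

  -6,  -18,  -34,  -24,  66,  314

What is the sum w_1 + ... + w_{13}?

1st diffs: -12, -16, 10, 90, 248.
2nd diffs: -4, 26, 80, 158.
3rd diffs: 30, 54, 78.
4th diffs: 24, 24 (constant).
So w_k = k^4 - 5k^3 + 3k^2 - k - 4.
Continuing: …, 822, 1716, 3146, 5286, …, w_{13} = 18066.
Summing k = 1..13 (13 terms) gives 50180.

50180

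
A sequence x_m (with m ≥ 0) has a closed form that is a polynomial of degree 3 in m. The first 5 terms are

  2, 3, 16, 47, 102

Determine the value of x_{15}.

4007

1st diffs: 1, 13, 31, 55.
2nd diffs: 12, 18, 24.
3rd diffs: 6, 6 (constant).
Newton forward-difference form: x_m = 2 + 1·C(m,1) + 12·C(m,2) + 6·C(m,3).
At m = 15: m = 15, so x_{15} = 2 + 15 + 1260 + 2730 = 4007.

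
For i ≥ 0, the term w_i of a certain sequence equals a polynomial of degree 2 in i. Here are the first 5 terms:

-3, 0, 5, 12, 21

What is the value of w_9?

96

1st diffs: 3, 5, 7, 9.
2nd diffs: 2, 2, 2 (constant).
Newton forward-difference form: w_i = -3 + 3·C(i,1) + 2·C(i,2).
At i = 9: i = 9, so w_9 = -3 + 27 + 72 = 96.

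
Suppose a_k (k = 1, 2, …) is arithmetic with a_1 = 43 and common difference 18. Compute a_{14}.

a_k = 43 + (k - 1)·18.
a_{14} = 43 + 13·18 = 277.

277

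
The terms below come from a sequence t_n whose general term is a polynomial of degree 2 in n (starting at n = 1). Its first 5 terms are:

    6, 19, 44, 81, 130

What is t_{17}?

1st diffs: 13, 25, 37, 49.
2nd diffs: 12, 12, 12 (constant).
Newton forward-difference form: t_n = 6 + 13·C(n-1,1) + 12·C(n-1,2).
At n = 17: n-1 = 16, so t_{17} = 6 + 208 + 1440 = 1654.

1654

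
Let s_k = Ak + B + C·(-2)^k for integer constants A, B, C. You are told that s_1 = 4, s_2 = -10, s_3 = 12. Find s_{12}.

-8214

The three given values yield: A + B - 2C = 4; 2A + B + 4C = -10; 3A + B - 8C = 12.
Subtracting the first from the second: A + 6C = -14.
Subtracting the second from the third: A - 12C = 22.
Solving: C = -2, A = -2, then B = 2.
Therefore s_{12} = -24 + 2 + (-2)·4096 = -8214.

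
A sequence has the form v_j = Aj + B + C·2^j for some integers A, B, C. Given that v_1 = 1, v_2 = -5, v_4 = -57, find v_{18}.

-1310641

Write the equations: A + B + 2C = 1; 2A + B + 4C = -5; 4A + B + 16C = -57.
Subtracting the first from the second: A + 2C = -6.
Subtracting the second from the third: 2A + 12C = -52.
Solving: C = -5, A = 4, then B = 7.
Hence v_{18} = 4·18 + 7 + (-5)·262144 = -1310641.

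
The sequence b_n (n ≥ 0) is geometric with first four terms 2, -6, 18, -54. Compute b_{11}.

Common ratio r = -3.
b_n = 2·(-3)^(n-0).
b_{11} = 2·(-3)^11 = -354294.

-354294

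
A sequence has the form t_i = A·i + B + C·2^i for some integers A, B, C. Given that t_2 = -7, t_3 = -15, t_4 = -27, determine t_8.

-283

The three given values yield: 2A + B + 4C = -7; 3A + B + 8C = -15; 4A + B + 16C = -27.
Subtracting the first from the second: A + 4C = -8.
Subtracting the second from the third: A + 8C = -12.
Solving: C = -1, A = -4, then B = 5.
Hence t_8 = -4·8 + 5 + (-1)·256 = -283.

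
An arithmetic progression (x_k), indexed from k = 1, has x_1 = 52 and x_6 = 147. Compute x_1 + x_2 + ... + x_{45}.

Common difference d = (147 - 52) / (6 - 1) = 19.
x_k = 52 + (k - 1)·19.
x_{45} = 888; S = 45·(52 + 888)/2 = 21150.

21150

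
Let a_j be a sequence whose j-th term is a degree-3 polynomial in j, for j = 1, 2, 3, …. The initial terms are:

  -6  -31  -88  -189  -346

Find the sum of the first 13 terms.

-19760

1st diffs: -25, -57, -101, -157.
2nd diffs: -32, -44, -56.
3rd diffs: -12, -12 (constant).
So a_j = -2j^3 - 4j^2 + j - 1.
Continuing: …, -571, -876, -1273, -1774, …, a_{13} = -5058.
Summing j = 1..13 (13 terms) gives -19760.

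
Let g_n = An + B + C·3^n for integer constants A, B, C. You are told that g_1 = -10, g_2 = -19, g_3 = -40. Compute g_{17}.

Write the equations: A + B + 3C = -10; 2A + B + 9C = -19; 3A + B + 27C = -40.
Subtracting the first from the second: A + 6C = -9.
Subtracting the second from the third: A + 18C = -21.
Solving: C = -1, A = -3, then B = -4.
Therefore g_{17} = -51 + (-4) + (-1)·129140163 = -129140218.

-129140218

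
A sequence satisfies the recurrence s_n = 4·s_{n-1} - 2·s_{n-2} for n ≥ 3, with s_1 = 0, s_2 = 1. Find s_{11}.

76096

s_3 = 4; s_4 = 14; s_5 = 48; s_6 = 164; s_7 = 560; s_8 = 1912; s_9 = 6528; s_{10} = 22288; s_{11} = 76096.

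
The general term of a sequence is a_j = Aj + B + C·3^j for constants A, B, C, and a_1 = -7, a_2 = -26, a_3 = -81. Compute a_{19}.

-3486784417

At j = 1, 2, 3: A + B + 3C = -7; 2A + B + 9C = -26; 3A + B + 27C = -81.
Subtracting the first from the second: A + 6C = -19.
Subtracting the second from the third: A + 18C = -55.
Solving: C = -3, A = -1, then B = 3.
So a_j = -1·j + 3 + (-3)·3^j; at j=19 this is -3486784417.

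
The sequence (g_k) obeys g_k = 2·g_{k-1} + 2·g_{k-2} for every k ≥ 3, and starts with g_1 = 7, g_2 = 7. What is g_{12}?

Compute successive terms:
g_3 = 28;  g_4 = 70;  g_5 = 196;  g_6 = 532;  g_7 = 1456;  g_8 = 3976;  g_9 = 10864;  g_{10} = 29680;  g_{11} = 81088;  g_{12} = 221536.

221536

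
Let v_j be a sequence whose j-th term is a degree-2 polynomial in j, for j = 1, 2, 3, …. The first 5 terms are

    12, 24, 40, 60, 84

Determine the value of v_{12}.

1st diffs: 12, 16, 20, 24.
2nd diffs: 4, 4, 4 (constant).
Newton forward-difference form: v_j = 12 + 12·C(j-1,1) + 4·C(j-1,2).
At j = 12: j-1 = 11, so v_{12} = 12 + 132 + 220 = 364.

364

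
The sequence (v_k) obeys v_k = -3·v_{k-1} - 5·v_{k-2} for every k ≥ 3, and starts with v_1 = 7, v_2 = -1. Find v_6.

v_3 = -32; v_4 = 101; v_5 = -143; v_6 = -76.

-76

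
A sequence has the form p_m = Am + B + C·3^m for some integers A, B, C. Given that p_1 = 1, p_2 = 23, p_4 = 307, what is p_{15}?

57395589

At m = 1, 2, 4: A + B + 3C = 1; 2A + B + 9C = 23; 4A + B + 81C = 307.
Subtracting the first from the second: A + 6C = 22.
Subtracting the second from the third: 2A + 72C = 284.
Solving: C = 4, A = -2, then B = -9.
Hence p_{15} = -2·15 + (-9) + 4·14348907 = 57395589.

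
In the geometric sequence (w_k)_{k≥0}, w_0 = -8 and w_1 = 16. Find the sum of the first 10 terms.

2728

Common ratio r = -2.
w_k = (-8)·(-2)^(k-0).
S = (-8)·((-2)^10 - 1)/(-2 - 1) = (-8)·(1024 - 1)/(-3) = 2728.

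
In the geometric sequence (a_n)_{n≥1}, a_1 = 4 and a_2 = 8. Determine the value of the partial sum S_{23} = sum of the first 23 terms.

Common ratio r = 2.
a_n = 4·2^(n-1).
S = 4·(2^23 - 1)/(2 - 1) = 4·(8388608 - 1)/(1) = 33554428.

33554428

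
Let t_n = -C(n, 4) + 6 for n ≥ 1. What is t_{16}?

C(16, 4) = 1820, so t_{16} = -1814.

-1814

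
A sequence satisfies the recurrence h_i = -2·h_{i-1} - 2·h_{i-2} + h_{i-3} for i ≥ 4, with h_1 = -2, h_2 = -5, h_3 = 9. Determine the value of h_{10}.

Step forward from the initial values:
h_4 = -10, h_5 = -3, h_6 = 35, h_7 = -74, h_8 = 75, h_9 = 33, h_{10} = -290.

-290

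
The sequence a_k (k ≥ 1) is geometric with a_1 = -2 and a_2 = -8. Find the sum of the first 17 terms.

-11453246122

Common ratio r = 4.
a_k = (-2)·4^(k-1).
S = (-2)·(4^17 - 1)/(4 - 1) = (-2)·(17179869184 - 1)/(3) = -11453246122.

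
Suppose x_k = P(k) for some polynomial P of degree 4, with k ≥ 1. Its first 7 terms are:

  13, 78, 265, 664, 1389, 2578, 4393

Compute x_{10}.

1st diffs: 65, 187, 399, 725, 1189, 1815.
2nd diffs: 122, 212, 326, 464, 626.
3rd diffs: 90, 114, 138, 162.
4th diffs: 24, 24, 24 (constant).
So x_k = k^4 + 5k^3 + 6k^2 - 3k + 4.
Evaluating at k = 10 gives x_{10} = 15574.

15574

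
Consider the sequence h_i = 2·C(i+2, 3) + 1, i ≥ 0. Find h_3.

21

C(5, 3) = 10, so h_3 = 21.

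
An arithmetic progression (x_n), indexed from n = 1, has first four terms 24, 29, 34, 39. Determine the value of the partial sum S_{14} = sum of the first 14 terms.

791

Common difference d = 5.
x_n = 24 + (n - 1)·5.
x_{14} = 89; S = 14·(24 + 89)/2 = 791.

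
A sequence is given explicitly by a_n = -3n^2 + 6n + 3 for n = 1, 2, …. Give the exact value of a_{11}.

a_{11} = -3·11^2 + 6·11 + 3 = -294.

-294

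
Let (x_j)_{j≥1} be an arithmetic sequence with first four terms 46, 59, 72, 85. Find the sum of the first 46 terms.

15571

Common difference d = 13.
x_j = 46 + (j - 1)·13.
x_{46} = 631; S = 46·(46 + 631)/2 = 15571.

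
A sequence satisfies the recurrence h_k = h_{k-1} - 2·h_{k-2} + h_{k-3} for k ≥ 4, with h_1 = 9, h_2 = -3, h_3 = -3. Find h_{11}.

-96

Applying the relation repeatedly:
h_4 = 12, h_5 = 15, h_6 = -12, h_7 = -30, h_8 = 9, h_9 = 57, h_{10} = 9, h_{11} = -96.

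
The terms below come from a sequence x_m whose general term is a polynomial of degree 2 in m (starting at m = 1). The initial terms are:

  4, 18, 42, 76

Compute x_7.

238

1st diffs: 14, 24, 34.
2nd diffs: 10, 10 (constant).
Newton forward-difference form: x_m = 4 + 14·C(m-1,1) + 10·C(m-1,2).
At m = 7: m-1 = 6, so x_7 = 4 + 84 + 150 = 238.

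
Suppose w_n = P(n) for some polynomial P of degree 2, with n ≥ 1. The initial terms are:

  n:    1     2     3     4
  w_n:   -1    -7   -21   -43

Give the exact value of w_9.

-273

1st diffs: -6, -14, -22.
2nd diffs: -8, -8 (constant).
Newton forward-difference form: w_n = -1 + (-6)·C(n-1,1) + (-8)·C(n-1,2).
At n = 9: n-1 = 8, so w_9 = -1 - 48 - 224 = -273.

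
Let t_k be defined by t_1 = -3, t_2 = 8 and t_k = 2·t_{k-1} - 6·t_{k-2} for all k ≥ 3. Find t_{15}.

244096

Iterate the recurrence:
t_3 = 34  t_4 = 20  t_5 = -164  …  t_{12} = -48832  t_{13} = 170944  t_{14} = 634880  t_{15} = 244096.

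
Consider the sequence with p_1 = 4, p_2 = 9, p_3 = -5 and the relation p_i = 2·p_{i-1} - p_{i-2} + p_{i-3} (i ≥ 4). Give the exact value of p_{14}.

p_4 = -15  p_5 = -16  p_6 = -22  …  p_{11} = -423  p_{12} = -744  p_{13} = -1306  p_{14} = -2291.

-2291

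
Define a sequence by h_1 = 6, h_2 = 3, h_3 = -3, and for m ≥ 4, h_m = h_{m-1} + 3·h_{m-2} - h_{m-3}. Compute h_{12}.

-1596

Step forward from the initial values:
h_4 = 0;  h_5 = -12;  h_6 = -9;  h_7 = -45;  h_8 = -60;  h_9 = -186;  h_{10} = -321;  h_{11} = -819;  h_{12} = -1596.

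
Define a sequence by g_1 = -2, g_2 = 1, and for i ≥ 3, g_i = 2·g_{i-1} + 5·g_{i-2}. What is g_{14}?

Compute successive terms:
g_3 = -8, g_4 = -11, g_5 = -62, …, g_{11} = -92528, g_{12} = -318851, g_{13} = -1100342, g_{14} = -3794939.

-3794939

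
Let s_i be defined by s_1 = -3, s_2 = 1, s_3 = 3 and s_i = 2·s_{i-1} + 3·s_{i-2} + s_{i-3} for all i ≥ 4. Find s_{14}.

529866

s_4 = 6, s_5 = 22, s_6 = 65, …, s_{11} = 18142, s_{12} = 55870, s_{13} = 172057, s_{14} = 529866.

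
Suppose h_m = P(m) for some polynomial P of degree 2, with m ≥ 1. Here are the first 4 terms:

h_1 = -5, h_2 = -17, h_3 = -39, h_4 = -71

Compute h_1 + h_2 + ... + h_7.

-637

1st diffs: -12, -22, -32.
2nd diffs: -10, -10 (constant).
Newton forward-difference form: h_m = -5 + (-12)·C(m-1,1) + (-10)·C(m-1,2).
Continuing: -113, -165, -227.
Summing m = 1..7 (7 terms) gives -637.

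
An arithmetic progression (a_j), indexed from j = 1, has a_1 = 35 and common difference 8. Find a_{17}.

163

a_j = 35 + (j - 1)·8.
a_{17} = 35 + 16·8 = 163.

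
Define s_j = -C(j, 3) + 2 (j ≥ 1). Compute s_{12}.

-218

C(12, 3) = 220, so s_{12} = -218.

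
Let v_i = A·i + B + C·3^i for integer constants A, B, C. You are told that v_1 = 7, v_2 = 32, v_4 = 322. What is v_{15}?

57395637

The three given values yield: A + B + 3C = 7; 2A + B + 9C = 32; 4A + B + 81C = 322.
Subtracting the first from the second: A + 6C = 25.
Subtracting the second from the third: 2A + 72C = 290.
Solving: C = 4, A = 1, then B = -6.
Hence v_{15} = 1·15 + (-6) + 4·14348907 = 57395637.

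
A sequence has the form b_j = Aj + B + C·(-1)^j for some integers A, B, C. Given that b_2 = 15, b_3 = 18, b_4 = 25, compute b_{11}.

58

The three given values yield: 2A + B + C = 15; 3A + B - C = 18; 4A + B + C = 25.
Subtracting the first from the second: A - 2C = 3.
Subtracting the second from the third: A + 2C = 7.
Solving: C = 1, A = 5, then B = 4.
So b_j = 5·j + 4 + 1·(-1)^j; at j=11 this is 58.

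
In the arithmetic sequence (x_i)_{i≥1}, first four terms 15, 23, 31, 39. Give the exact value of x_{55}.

Common difference d = 8.
x_i = 15 + (i - 1)·8.
x_{55} = 15 + 54·8 = 447.

447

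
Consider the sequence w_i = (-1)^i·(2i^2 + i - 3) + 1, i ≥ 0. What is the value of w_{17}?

-591

(-1)^17 = -1; 2i^2 + i - 3 at i=17 is 592; so w_{17} = -591.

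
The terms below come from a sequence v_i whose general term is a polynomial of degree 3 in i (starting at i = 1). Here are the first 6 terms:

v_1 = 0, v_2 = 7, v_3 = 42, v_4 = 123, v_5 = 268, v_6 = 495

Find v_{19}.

1st diffs: 7, 35, 81, 145, 227.
2nd diffs: 28, 46, 64, 82.
3rd diffs: 18, 18, 18 (constant).
Newton forward-difference form: v_i = 7·C(i-1,1) + 28·C(i-1,2) + 18·C(i-1,3).
At i = 19: i-1 = 18, so v_{19} = 126 + 4284 + 14688 = 19098.

19098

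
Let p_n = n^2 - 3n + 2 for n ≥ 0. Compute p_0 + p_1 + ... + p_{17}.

1362

Over n = 0..17: Σn = 153, Σn² = 1785.
Total = (1)·1785 + (-3)·153 + (2)·18 = 1362.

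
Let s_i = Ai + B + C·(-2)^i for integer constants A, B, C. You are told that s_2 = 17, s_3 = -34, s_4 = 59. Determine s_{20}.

Write the equations: 2A + B + 4C = 17; 3A + B - 8C = -34; 4A + B + 16C = 59.
Subtracting the first from the second: A - 12C = -51.
Subtracting the second from the third: A + 24C = 93.
Solving: C = 4, A = -3, then B = 7.
Hence s_{20} = -3·20 + 7 + 4·1048576 = 4194251.

4194251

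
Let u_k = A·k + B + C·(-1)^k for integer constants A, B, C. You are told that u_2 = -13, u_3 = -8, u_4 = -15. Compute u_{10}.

At k = 2, 3, 4: 2A + B + C = -13; 3A + B - C = -8; 4A + B + C = -15.
Subtracting the first from the second: A - 2C = 5.
Subtracting the second from the third: A + 2C = -7.
Solving: C = -3, A = -1, then B = -8.
So u_k = -1·k + (-8) + (-3)·(-1)^k; at k=10 this is -21.

-21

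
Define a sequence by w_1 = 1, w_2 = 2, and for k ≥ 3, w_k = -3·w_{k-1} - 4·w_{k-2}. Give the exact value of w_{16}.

-80618

Step forward from the initial values:
w_3 = -10;  w_4 = 22;  w_5 = -26;  …;  w_{13} = -10394;  w_{14} = 8822;  w_{15} = 15110;  w_{16} = -80618.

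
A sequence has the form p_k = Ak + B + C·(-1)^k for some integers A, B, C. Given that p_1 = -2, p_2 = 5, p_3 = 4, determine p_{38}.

113

Plug in k = 1, 2, 3: A + B - C = -2; 2A + B + C = 5; 3A + B - C = 4.
Subtracting the first from the second: A + 2C = 7.
Subtracting the second from the third: A - 2C = -1.
Solving: C = 2, A = 3, then B = -3.
Hence p_{38} = 3·38 + (-3) + 2·1 = 113.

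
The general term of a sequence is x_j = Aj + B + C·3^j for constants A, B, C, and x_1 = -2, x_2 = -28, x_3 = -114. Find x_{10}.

Write the equations: A + B + 3C = -2; 2A + B + 9C = -28; 3A + B + 27C = -114.
Subtracting the first from the second: A + 6C = -26.
Subtracting the second from the third: A + 18C = -86.
Solving: C = -5, A = 4, then B = 9.
Therefore x_{10} = 40 + 9 + (-5)·59049 = -295196.

-295196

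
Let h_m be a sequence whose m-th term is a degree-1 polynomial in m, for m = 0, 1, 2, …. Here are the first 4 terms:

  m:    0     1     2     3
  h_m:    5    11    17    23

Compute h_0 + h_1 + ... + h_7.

1st diffs: 6, 6, 6 (constant).
So h_m = 6m + 5.
Continuing: 29, 35, 41, 47.
Summing m = 0..7 (8 terms) gives 208.

208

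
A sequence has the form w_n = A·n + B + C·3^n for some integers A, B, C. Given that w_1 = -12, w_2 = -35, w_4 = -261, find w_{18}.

Write the equations: A + B + 3C = -12; 2A + B + 9C = -35; 4A + B + 81C = -261.
Subtracting the first from the second: A + 6C = -23.
Subtracting the second from the third: 2A + 72C = -226.
Solving: C = -3, A = -5, then B = 2.
Therefore w_{18} = -90 + 2 + (-3)·387420489 = -1162261555.

-1162261555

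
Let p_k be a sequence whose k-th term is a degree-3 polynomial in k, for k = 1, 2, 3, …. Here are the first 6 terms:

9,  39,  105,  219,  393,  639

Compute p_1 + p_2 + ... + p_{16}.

45744

1st diffs: 30, 66, 114, 174, 246.
2nd diffs: 36, 48, 60, 72.
3rd diffs: 12, 12, 12 (constant).
Newton forward-difference form: p_k = 9 + 30·C(k-1,1) + 36·C(k-1,2) + 12·C(k-1,3).
Continuing: …, 969, 1395, 1929, 2583, …, p_{16} = 9699.
Summing k = 1..16 (16 terms) gives 45744.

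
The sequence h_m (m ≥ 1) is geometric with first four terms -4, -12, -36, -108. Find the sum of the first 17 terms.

-258280324

Common ratio r = 3.
h_m = (-4)·3^(m-1).
S = (-4)·(3^17 - 1)/(3 - 1) = (-4)·(129140163 - 1)/(2) = -258280324.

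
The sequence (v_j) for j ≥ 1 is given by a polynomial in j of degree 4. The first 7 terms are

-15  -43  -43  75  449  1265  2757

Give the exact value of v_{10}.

1st diffs: -28, 0, 118, 374, 816, 1492.
2nd diffs: 28, 118, 256, 442, 676.
3rd diffs: 90, 138, 186, 234.
4th diffs: 48, 48, 48 (constant).
Newton forward-difference form: v_j = -15 + (-28)·C(j-1,1) + 28·C(j-1,2) + 90·C(j-1,3) + 48·C(j-1,4).
At j = 10: j-1 = 9, so v_{10} = -15 - 252 + 1008 + 7560 + 6048 = 14349.

14349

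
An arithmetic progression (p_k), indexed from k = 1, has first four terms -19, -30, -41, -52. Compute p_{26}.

-294

Common difference d = -11.
p_k = -19 + (k - 1)·(-11).
p_{26} = -19 + 25·(-11) = -294.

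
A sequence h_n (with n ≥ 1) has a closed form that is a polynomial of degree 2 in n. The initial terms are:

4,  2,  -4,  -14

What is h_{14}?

1st diffs: -2, -6, -10.
2nd diffs: -4, -4 (constant).
So h_n = -2n^2 + 4n + 2.
Evaluating at n = 14 gives h_{14} = -334.

-334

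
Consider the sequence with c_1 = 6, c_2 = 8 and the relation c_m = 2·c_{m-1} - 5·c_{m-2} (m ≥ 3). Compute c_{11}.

Compute successive terms:
c_3 = -14  c_4 = -68  c_5 = -66  c_6 = 208  c_7 = 746  c_8 = 452  c_9 = -2826  c_{10} = -7912  c_{11} = -1694.

-1694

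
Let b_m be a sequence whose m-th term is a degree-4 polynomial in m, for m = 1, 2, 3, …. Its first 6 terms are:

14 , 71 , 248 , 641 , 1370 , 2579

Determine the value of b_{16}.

89909

1st diffs: 57, 177, 393, 729, 1209.
2nd diffs: 120, 216, 336, 480.
3rd diffs: 96, 120, 144.
4th diffs: 24, 24 (constant).
So b_m = m^4 + 6m^3 - m^2 + 3m + 5.
Evaluating at m = 16 gives b_{16} = 89909.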